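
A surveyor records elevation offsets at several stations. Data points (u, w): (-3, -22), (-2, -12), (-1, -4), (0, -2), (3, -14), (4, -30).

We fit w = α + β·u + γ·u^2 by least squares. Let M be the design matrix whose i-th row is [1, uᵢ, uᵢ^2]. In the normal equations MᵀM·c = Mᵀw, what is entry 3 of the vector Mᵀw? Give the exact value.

Entry 3 ↔ basis u^2, so (Mᵀw)_{3} = Σᵢ (u^2)·wᵢ = (9)·(-22) + (4)·(-12) + (1)·(-4) + (0)·(-2) + (9)·(-14) + (16)·(-30) = -856.

-856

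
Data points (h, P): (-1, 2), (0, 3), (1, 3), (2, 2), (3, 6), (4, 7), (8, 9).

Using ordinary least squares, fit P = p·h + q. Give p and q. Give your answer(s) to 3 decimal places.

p = 0.843, q = 2.524

The normal equations are: 95·p + 17·q = 123;  17·p + 7·q = 32.
(Σh·h = 95, Σh = 17, Σ1 = 7, Σh·P = 123, ΣP = 32.)
Eliminating q: 7·(row 1) − 17·(row 2) gives 376·p = 7·123 − 17·32 = 317, so p = 317/376.
Then q = (32 − 17·(317/376))/7 = 949/376.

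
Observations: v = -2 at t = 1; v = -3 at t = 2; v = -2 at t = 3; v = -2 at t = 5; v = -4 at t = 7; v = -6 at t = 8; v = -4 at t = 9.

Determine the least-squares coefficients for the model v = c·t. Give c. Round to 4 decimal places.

c = -0.5837

Entries of AᵀA: Σt·t = 233.
Right-hand side: Σt·v = -136.
AᵀA·[c]ᵀ = Aᵀv becomes [[233]]·[c]ᵀ = [-136]ᵀ.
c = (-136)/233 = -0.583691.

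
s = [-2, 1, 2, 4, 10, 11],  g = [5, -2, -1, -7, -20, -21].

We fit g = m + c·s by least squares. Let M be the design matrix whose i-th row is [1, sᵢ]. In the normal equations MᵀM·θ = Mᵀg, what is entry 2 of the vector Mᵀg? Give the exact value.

-473

Entry 2 ↔ basis s, so (Mᵀg)_{2} = Σᵢ (s)·gᵢ = (-2)·(5) + (1)·(-2) + (2)·(-1) + (4)·(-7) + (10)·(-20) + (11)·(-21) = -473.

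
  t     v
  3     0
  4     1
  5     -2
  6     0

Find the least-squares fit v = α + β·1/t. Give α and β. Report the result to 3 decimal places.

Normal-equation sums: Σ1 = 4, Σ1/t = 19/20, Σ1/t·1/t = 869/3600.
Moment sums: Σv = -1, Σ1/t·v = -3/20.
Eliminating β: (869/3600)·(row 1) − (19/20)·(row 2) gives (227/3600)·α = (869/3600)·(-1) − (19/20)·(-3/20) = -89/900, so α = -356/227.
Then β = ((-3/20) − (19/20)·(-356/227))/(869/3600) = 1260/227.

α = -1.568, β = 5.551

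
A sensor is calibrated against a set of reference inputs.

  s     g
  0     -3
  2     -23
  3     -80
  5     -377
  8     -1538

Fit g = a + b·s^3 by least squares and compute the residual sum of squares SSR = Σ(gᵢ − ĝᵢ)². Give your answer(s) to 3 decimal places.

SSR = 12.292

The normal system AᵀA·[a, b]ᵀ = Aᵀg is [[5, 672]; [672, 278562]]·[a, b]ᵀ = [-2021, -836925]ᵀ.
det = 5·278562 − 672² = 941226.
a = ((-2021)·278562 − 672·(-836925))/941226 = -93367/156871; b = (5·(-836925) − 672·(-2021))/941226 = -942171/313742.
Residuals: -377246/156871, 254018/156871, 525991/313742, -322625/313742, 21545/156871; SSR = 3856573/313742.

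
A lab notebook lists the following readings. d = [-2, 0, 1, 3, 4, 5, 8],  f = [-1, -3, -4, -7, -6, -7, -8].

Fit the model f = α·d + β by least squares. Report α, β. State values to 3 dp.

With design matrix M, MᵀM = [[119, 19]; [19, 7]] and Mᵀf = [-146, -36]ᵀ.
Δ = 119·7 − 19² = 472.
α = ((-146)·7 − 19·(-36))/472 = -169/236; β = (119·(-36) − 19·(-146))/472 = -755/236.

α = -0.716, β = -3.199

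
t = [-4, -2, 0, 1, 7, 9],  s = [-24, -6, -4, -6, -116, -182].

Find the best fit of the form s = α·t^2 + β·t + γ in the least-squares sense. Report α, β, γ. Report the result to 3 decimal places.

Sums needed: Σt^2·t^2 = 9235, Σt^2·t = 1001, Σt^2 = 151, Σt·t = 151, Σt = 11, Σ1 = 6.
For Xᵀs: Σt^2·s = -20840, Σt·s = -2348, Σs = -338.
XᵀX·[α, β, γ]ᵀ = Xᵀs becomes [[9235, 1001, 151]; [1001, 151, 11]; [151, 11, 6]]·[α, β, γ]ᵀ = [-20840, -2348, -338]ᵀ.
Inverting the 3×3 Gram matrix, [α, β, γ]ᵀ = [-13577/6999, -17309/6999, -6952/2333]ᵀ.

α = -1.940, β = -2.473, γ = -2.980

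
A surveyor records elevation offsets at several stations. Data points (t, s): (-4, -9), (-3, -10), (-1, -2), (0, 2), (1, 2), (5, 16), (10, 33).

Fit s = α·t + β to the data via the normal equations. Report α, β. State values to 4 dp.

The normal system AᵀA·[α, β]ᵀ = Aᵀs is [[152, 8]; [8, 7]]·[α, β]ᵀ = [480, 32]ᵀ.
det = 152·7 − 8² = 1000.
α = (480·7 − 8·32)/1000 = 388/125; β = (152·32 − 8·480)/1000 = 128/125.

α = 3.1040, β = 1.0240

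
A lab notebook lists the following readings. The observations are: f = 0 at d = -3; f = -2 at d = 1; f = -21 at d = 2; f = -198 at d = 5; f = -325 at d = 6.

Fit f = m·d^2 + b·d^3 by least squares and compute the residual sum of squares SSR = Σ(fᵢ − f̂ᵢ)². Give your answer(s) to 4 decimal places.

SSR = 9.7332

Forming AᵀA = [[2019, 10691]; [10691, 63075]] and Aᵀf = [-16736, -95120]ᵀ gives AᵀA·[m, b]ᵀ = Aᵀf.
Determinant 2019·63075 − 10691² = 13050944.
m = ((-16736)·63075 − 10691·(-95120))/13050944 = -2418455/815684; b = (2019·(-95120) − 10691·(-16736))/13050944 = -820169/815684.
Residuals: -94617/203921, 401814/203921, -223548/203921, 369267/203921, -219104/203921; SSR = 1984814/203921.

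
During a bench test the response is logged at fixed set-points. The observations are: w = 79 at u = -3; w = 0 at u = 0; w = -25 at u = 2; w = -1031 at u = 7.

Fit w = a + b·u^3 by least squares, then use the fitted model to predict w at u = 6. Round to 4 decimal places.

ŵ = -649.5941

Forming XᵀX = [[4, 324]; [324, 118442]] and Xᵀw = [-977, -355966]ᵀ gives XᵀX·[a, b]ᵀ = Xᵀw.
Determinant 4·118442 − 324² = 368792.
a = ((-977)·118442 − 324·(-355966))/368792 = -192425/184396; b = (4·(-355966) − 324·(-977))/368792 = -276829/92198.
At u = 6: ŵ = (-192425/184396)·(1) + (-276829/92198)·(216) = -119782553/184396.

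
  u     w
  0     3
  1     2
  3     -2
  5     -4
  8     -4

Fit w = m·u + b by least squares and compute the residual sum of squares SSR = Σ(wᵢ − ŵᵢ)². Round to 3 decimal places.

Sums needed: Σu·u = 99, Σu = 17, Σ1 = 5.
Moment sums: Σu·w = -56, Σw = -5.
So XᵀX·[m, b]ᵀ = Xᵀw: [[99, 17]; [17, 5]]·[m, b]ᵀ = [-56, -5]ᵀ.
Determinant 99·5 − 17² = 206.
m = ((-56)·5 − 17·(-5))/206 = -195/206; b = (99·(-5) − 17·(-56))/206 = 457/206.
Residuals: 161/206, 75/103, -142/103, -153/103, 279/206; SSR = 1459/206.

SSR = 7.083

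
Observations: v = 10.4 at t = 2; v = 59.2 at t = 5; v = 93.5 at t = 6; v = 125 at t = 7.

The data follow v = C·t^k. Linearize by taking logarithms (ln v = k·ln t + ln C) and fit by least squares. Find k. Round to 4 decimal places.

k = 1.9811

With ln vᵢ as the transformed response and ln tᵢ as the regressor:
Sums: Σln t = 6.0403, Σ(ln t)² = 10.0677, Σln v = 15.7890, Σln t·ln v = 25.7176.
Normal system: [[10.0677, 6.0403]; [6.0403, 4]]·[k, ln C]ᵀ = [25.7176, 15.7890]ᵀ.
Solving (det = 3.7862): k = 1.98111, ln C = 0.95565.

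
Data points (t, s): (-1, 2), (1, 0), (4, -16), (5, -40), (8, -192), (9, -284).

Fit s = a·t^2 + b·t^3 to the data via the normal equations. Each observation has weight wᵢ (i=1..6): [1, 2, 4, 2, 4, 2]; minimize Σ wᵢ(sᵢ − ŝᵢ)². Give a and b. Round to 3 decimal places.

a = 0.926, b = -0.492

Forming XᵀWX = [[31783, 259517]; [259517, 2159095]] and XᵀWs = [-98182, -821386]ᵀ gives XᵀWX·[a, b]ᵀ = XᵀWs.
Δ = 31783·2159095 − 259517² = 1273443096.
a = ((-98182)·2159095 − 259517·(-821386))/1273443096 = 147420659/159180387; b = (31783·(-821386) − 259517·(-98182))/1273443096 = -78276643/159180387.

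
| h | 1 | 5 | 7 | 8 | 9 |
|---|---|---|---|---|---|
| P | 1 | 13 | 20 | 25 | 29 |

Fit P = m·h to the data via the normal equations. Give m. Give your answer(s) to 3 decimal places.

Compute the Gram sums: Σh·h = 220.
Right-hand side: Σh·P = 667.
Hence m = 667 / 220 ≈ 3.03182.

m = 3.032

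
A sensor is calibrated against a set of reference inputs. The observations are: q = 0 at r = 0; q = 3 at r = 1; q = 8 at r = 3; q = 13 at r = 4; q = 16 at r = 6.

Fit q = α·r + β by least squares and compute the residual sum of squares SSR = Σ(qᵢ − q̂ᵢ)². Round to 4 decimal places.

With design matrix A, AᵀA = [[62, 14]; [14, 5]] and Aᵀq = [175, 40]ᵀ.
Determinant 62·5 − 14² = 114.
α = (175·5 − 14·40)/114 = 105/38; β = (62·40 − 14·175)/114 = 5/19.
Residuals: -5/19, -1/38, -21/38, 32/19, -16/19; SSR = 149/38.

SSR = 3.9211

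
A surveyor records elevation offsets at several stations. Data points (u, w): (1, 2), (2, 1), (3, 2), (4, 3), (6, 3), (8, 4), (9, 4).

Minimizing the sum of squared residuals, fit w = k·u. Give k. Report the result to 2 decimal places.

Entries of AᵀA: Σu·u = 211.
And Σu·w = 108.
Hence k = 108 / 211 ≈ 0.511848.

k = 0.51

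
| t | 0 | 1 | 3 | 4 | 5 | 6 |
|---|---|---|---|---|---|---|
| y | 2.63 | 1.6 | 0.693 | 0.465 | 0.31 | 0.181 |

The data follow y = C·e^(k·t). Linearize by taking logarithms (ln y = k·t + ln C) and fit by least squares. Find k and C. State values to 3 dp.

Taking logs, ln y = k·t + ln C, so regress ln y on t.
Σt = 19.0000, Σ(t)² = 87.0000, Σln y = -2.5759, Σt·ln y = -19.8045.
Equations: 87.0000·k + 19.0000·ln C = -19.8045;  19.0000·k + 6·ln C = -2.5759.
Slope k = (n·Σt·ln y − Σt·Σln y)/(n·Σ(t)² − (Σt)²) = (6·-19.8045 − 19.0000·-2.5759)/161.0000 = -0.43407; ln C = (Σln y − k·Σt)/n = 0.94523, so C = exp(0.94523) = 2.57341.

k = -0.434, C = 2.573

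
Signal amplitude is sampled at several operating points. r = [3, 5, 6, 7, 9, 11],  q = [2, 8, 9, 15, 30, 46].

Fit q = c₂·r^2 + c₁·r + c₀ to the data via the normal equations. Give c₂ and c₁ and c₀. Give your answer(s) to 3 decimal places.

c₂ = 0.548, c₁ = -2.129, c₀ = 3.581

Sums needed: Σr^2·r^2 = 25605, Σr^2·r = 2771, Σr^2 = 321, Σr·r = 321, Σr = 41, Σ1 = 6.
Right-hand side: Σr^2·q = 9273, Σr·q = 981, Σq = 110.
XᵀX·[c₂, c₁, c₀]ᵀ = Xᵀq becomes [[25605, 2771, 321]; [2771, 321, 41]; [321, 41, 6]]·[c₂, c₁, c₀]ᵀ = [9273, 981, 110]ᵀ.
Row-reducing yields c₂ = 23/42, c₁ = -149/70, c₀ = 376/105.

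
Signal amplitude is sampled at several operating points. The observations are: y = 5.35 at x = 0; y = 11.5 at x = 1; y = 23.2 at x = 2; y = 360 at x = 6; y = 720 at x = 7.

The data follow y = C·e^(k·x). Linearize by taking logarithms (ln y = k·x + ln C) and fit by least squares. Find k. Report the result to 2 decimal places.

Let Y = ln y. Fitting Y = k·x + ln C by least squares:
XᵀX = [[90.0000, 16.0000]; [16.0000, 5]], rhs = [90.1020, 19.7290]ᵀ  (here Σx = 16.0000, Σ(x)² = 90.0000, Σln y = 19.7290, Σx·ln y = 90.1020).
Solving (det = 194.0000): k = 0.69509, ln C = 1.72151.

k = 0.70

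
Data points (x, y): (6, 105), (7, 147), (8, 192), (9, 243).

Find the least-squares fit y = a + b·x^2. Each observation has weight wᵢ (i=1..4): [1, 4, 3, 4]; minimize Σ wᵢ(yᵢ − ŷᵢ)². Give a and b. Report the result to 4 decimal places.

The normal equations are: 12·a + 748·b = 2241;  748·a + 49432·b = 148188.
(Σwᵢ·1 = 12, Σwᵢ·x^2 = 748, Σwᵢ·x^2·x^2 = 49432, Σwᵢ·y = 2241, Σwᵢ·x^2·y = 148188.)
Determinant 12·49432 − 748² = 33680.
a = (2241·49432 − 748·148188)/33680 = -8439/4210; b = (12·148188 − 748·2241)/33680 = 25497/8420.

a = -2.0045, b = 3.0281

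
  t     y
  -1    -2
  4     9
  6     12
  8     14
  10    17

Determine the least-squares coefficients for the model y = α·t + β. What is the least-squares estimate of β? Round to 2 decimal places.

β = 0.75

With design matrix A, AᵀA = [[217, 27]; [27, 5]] and Aᵀy = [392, 50]ᵀ.
Determinant 217·5 − 27² = 356.
α = (392·5 − 27·50)/356 = 305/178; β = (217·50 − 27·392)/356 = 133/178.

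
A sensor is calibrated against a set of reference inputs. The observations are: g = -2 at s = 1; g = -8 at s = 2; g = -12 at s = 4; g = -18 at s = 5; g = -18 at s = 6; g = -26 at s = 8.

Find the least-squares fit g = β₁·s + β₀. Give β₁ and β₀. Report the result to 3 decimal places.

Sums needed: Σs·s = 146, Σs = 26, Σ1 = 6.
For Aᵀg: Σs·g = -472, Σg = -84.
AᵀA·[β₁, β₀]ᵀ = Aᵀg becomes [[146, 26]; [26, 6]]·[β₁, β₀]ᵀ = [-472, -84]ᵀ.
det = 146·6 − 26² = 200.
β₁ = ((-472)·6 − 26·(-84))/200 = -81/25; β₀ = (146·(-84) − 26·(-472))/200 = 1/25.

β₁ = -3.240, β₀ = 0.040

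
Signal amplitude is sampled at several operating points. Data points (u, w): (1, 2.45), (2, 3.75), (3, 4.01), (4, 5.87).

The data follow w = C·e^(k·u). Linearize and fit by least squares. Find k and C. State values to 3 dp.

Taking logs, ln w = k·u + ln C, so regress ln w on u.
AᵀA = [[30.0000, 10.0000]; [10.0000, 4]], rhs = [14.7854, 5.3765]ᵀ  (here Σu = 10.0000, Σ(u)² = 30.0000, Σln w = 5.3765, Σu·ln w = 14.7854).
Solving (det = 20.0000): k = 0.26883, ln C = 0.67204, so C = exp(0.67204) = 1.95823.

k = 0.269, C = 1.958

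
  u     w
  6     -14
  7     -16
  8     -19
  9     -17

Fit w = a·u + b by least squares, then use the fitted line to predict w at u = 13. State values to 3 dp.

ŵ = -23.100

AᵀA·[a, b]ᵀ = Aᵀw reads: 230·a + 30·b = -501;  30·a + 4·b = -66.
Δ = 230·4 − 30² = 20.
a = ((-501)·4 − 30·(-66))/20 = -6/5; b = (230·(-66) − 30·(-501))/20 = -15/2.
At u = 13: ŵ = (-6/5)·(13) + (-15/2)·(1) = -231/10.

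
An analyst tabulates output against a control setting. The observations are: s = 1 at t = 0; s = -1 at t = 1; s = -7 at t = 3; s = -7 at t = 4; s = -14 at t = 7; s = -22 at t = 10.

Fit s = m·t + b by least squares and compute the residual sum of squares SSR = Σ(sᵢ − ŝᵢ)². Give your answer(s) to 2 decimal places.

SSR = 3.43

The normal system XᵀX·[m, b]ᵀ = Xᵀs is [[175, 25]; [25, 6]]·[m, b]ᵀ = [-368, -50]ᵀ.
Determinant 175·6 − 25² = 425.
m = ((-368)·6 − 25·(-50))/425 = -958/425; b = (175·(-50) − 25·(-368))/425 = 18/17.
Residuals: -1/17, 83/425, -551/425, 407/425, 18/25, -44/85; SSR = 1456/425.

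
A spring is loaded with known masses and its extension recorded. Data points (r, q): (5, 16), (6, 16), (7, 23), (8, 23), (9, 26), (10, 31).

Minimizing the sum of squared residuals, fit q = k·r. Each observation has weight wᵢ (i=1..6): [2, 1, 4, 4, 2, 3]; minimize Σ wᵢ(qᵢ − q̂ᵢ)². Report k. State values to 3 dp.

The normal system MᵀWM·[k]ᵀ = MᵀWq is [[1000]]·[k]ᵀ = [3034]ᵀ.
Hence k = 3034 / 1000 ≈ 3.034.

k = 3.034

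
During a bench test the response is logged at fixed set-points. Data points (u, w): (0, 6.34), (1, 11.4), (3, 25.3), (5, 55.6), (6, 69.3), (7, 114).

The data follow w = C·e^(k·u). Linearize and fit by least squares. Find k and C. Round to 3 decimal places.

k = 0.397, C = 7.109

Let Y = ln w. Fitting Y = k·u + ln C by least squares:
AᵀA = [[120.0000, 22.0000]; [22.0000, 6]], rhs = [90.8010, 20.5041]ᵀ  (here Σu = 22.0000, Σ(u)² = 120.0000, Σln w = 20.5041, Σu·ln w = 90.8010).
Solving (det = 236.0000): k = 0.39710, ln C = 1.96133, so C = exp(1.96133) = 7.10874.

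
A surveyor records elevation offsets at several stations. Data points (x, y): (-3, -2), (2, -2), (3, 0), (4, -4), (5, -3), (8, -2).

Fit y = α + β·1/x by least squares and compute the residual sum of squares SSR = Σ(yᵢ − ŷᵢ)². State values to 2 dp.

SSR = 8.78

Setting ∂/∂α … = 0 gives: 6·α + (43/40)·β = -13;  (43/40)·α + (8501/14400)·β = -131/60.
Determinant 6·(8501/14400) − (43/40)² = 2291/960.
α = ((-13)·(8501/14400) − (43/40)·(-131/60))/(2291/960) = -15343/6873; β = (6·(-131/60) − (43/40)·(-13))/(2291/960) = 840/2291.
Residuals: 2437/6873, 337/6873, 14503/6873, -12779/6873, -5780/6873, 1282/6873; SSR = 60344/6873.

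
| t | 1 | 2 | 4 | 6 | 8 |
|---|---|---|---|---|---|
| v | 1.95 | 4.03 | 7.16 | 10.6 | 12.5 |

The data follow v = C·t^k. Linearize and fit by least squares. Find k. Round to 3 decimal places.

k = 0.899

With ln vᵢ as the transformed response and ln tᵢ as the regressor:
AᵀA = [[9.9367, 5.9506]; [5.9506, 5]], rhs = [13.1772, 8.9167]ᵀ  (here Σln t = 5.9506, Σ(ln t)² = 9.9367, Σln v = 8.9167, Σln t·ln v = 13.1772).
Solving (det = 14.2736): k = 0.89858, ln C = 0.71391.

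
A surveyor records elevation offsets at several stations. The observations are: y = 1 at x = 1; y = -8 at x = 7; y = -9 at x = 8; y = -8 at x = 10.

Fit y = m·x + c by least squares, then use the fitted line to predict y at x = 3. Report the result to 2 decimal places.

ŷ = -2.03

Setting ∂/∂m … = 0 gives: 214·m + 26·c = -207;  26·m + 4·c = -24.
(Σx·x = 214, Σx = 26, Σ1 = 4, Σx·y = -207, Σy = -24.)
Eliminating c: 4·(row 1) − 26·(row 2) gives 180·m = 4·(-207) − 26·(-24) = -204, so m = -17/15.
Then c = ((-24) − 26·(-17/15))/4 = 41/30.
At x = 3: ŷ = (-17/15)·(3) + (41/30)·(1) = -61/30.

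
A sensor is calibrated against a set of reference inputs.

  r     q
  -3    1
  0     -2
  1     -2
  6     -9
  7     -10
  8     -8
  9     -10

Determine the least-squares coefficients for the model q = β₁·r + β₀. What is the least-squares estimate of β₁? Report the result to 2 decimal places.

β₁ = -0.96

Compute the Gram sums: Σr·r = 240, Σr = 28, Σ1 = 7.
Right-hand side: Σr·q = -283, Σq = -40.
Δ = 240·7 − 28² = 896.
β₁ = ((-283)·7 − 28·(-40))/896 = -123/128; β₀ = (240·(-40) − 28·(-283))/896 = -419/224.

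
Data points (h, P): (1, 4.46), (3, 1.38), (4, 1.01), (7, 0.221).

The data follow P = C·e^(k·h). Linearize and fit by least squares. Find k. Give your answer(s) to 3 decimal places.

k = -0.494

Let Y = ln P. Fitting Y = k·h + ln C by least squares:
Σh = 15.0000, Σ(h)² = 75.0000, Σln P = 0.3176, Σh·ln P = -8.0659.
Normal system: [[75.0000, 15.0000]; [15.0000, 4]]·[k, ln C]ᵀ = [-8.0659, 0.3176]ᵀ.
Δ = 75.0000·4 − (15.0000)² = 75.0000; k = (-8.0659·4 − 15.0000·0.3176)/75.0000 = -0.49370, ln C = (75.0000·0.3176 − 15.0000·-8.0659)/75.0000 = 1.93078.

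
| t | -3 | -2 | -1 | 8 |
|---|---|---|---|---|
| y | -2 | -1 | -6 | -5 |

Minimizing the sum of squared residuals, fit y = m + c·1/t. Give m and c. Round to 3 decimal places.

Entries of MᵀM: Σ1 = 4, Σ1/t = -41/24, Σ1/t·1/t = 793/576.
Right-hand side: Σy = -14, Σ1/t·y = 157/24.
Δ = 4·(793/576) − (-41/24)² = 497/192.
m = ((-14)·(793/576) − (-41/24)·(157/24))/(497/192) = -1555/497; c = (4·(157/24) − (-41/24)·(-14))/(497/192) = 432/497.

m = -3.129, c = 0.869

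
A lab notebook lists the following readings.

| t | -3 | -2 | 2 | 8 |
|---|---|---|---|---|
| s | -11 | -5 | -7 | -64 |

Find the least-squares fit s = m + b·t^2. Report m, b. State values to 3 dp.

m = -2.190, b = -0.966

AᵀA·[m, b]ᵀ = Aᵀs reads: 4·m + 81·b = -87;  81·m + 4209·b = -4243.
(Σ1 = 4, Σt^2 = 81, Σt^2·t^2 = 4209, Σs = -87, Σt^2·s = -4243.)
Determinant 4·4209 − 81² = 10275.
m = ((-87)·4209 − 81·(-4243))/10275 = -300/137; b = (4·(-4243) − 81·(-87))/10275 = -397/411.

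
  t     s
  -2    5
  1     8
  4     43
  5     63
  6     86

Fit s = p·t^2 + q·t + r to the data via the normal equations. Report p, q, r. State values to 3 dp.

Compute the Gram sums: Σt^2·t^2 = 2194, Σt^2·t = 398, Σt^2 = 82, Σt·t = 82, Σt = 14, Σ1 = 5.
For Aᵀs: Σt^2·s = 5387, Σt·s = 1001, Σs = 205.
So AᵀA·[p, q, r]ᵀ = Aᵀs: [[2194, 398, 82]; [398, 82, 14]; [82, 14, 5]]·[p, q, r]ᵀ = [5387, 1001, 205]ᵀ.
Solving the 3×3 system (Gaussian elimination) gives p = 9227/4992, q = 13499/4992, r = 81/26.

p = 1.848, q = 2.704, r = 3.115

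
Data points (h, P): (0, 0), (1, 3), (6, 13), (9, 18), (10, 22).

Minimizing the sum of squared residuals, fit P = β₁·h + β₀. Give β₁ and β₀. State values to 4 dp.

β₁ = 2.0749, β₀ = 0.4106

Normal-equation sums: Σh·h = 218, Σh = 26, Σ1 = 5.
Right-hand side: Σh·P = 463, ΣP = 56.
Normal equations: [[218, 26]; [26, 5]]·[β₁, β₀]ᵀ = [463, 56]ᵀ.
Eliminating β₀: 5·(row 1) − 26·(row 2) gives 414·β₁ = 5·463 − 26·56 = 859, so β₁ = 859/414.
Then β₀ = (56 − 26·(859/414))/5 = 85/207.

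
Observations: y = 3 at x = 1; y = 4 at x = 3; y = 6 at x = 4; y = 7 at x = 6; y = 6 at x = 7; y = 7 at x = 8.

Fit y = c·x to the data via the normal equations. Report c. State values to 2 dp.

The normal system MᵀM·[c]ᵀ = Mᵀy is [[175]]·[c]ᵀ = [179]ᵀ.
Hence c = 179 / 175 ≈ 1.02286.

c = 1.02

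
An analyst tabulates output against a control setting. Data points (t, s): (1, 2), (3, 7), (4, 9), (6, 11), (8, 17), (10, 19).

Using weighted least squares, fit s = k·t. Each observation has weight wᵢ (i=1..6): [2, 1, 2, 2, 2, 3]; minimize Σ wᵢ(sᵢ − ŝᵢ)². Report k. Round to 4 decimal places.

k = 1.9724

The normal system AᵀWA·[k]ᵀ = AᵀWs is [[543]]·[k]ᵀ = [1071]ᵀ.
Hence k = 1071 / 543 ≈ 1.97238.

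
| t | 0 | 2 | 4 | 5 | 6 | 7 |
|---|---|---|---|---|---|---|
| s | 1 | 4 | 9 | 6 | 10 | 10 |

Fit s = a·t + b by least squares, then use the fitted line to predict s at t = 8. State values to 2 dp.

Entries of AᵀA: Σt·t = 130, Σt = 24, Σ1 = 6.
For Aᵀs: Σt·s = 204, Σs = 40.
So AᵀA·[a, b]ᵀ = Aᵀs: [[130, 24]; [24, 6]]·[a, b]ᵀ = [204, 40]ᵀ.
Δ = 130·6 − 24² = 204.
a = (204·6 − 24·40)/204 = 22/17; b = (130·40 − 24·204)/204 = 76/51.
At t = 8: ŝ = (22/17)·(8) + (76/51)·(1) = 604/51.

ŝ = 11.84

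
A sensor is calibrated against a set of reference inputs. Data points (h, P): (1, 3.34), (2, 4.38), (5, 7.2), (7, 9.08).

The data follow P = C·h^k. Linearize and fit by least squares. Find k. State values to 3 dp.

k = 0.514

With ln Pᵢ as the transformed response and ln hᵢ as the regressor:
AᵀA = [[6.8573, 4.2485]; [4.2485, 4]], rhs = [8.4938, 6.8632]ᵀ  (here Σln h = 4.2485, Σ(ln h)² = 6.8573, Σln P = 6.8632, Σln h·ln P = 8.4938).
Δ = 6.8573·4 − (4.2485)² = 9.3795; k = (8.4938·4 − 4.2485·6.8632)/9.3795 = 0.51357, ln C = (6.8573·6.8632 − 4.2485·8.4938)/9.3795 = 1.17032.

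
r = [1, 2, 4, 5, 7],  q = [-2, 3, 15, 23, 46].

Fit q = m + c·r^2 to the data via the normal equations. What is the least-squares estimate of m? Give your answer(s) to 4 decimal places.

XᵀX·[m, c]ᵀ = Xᵀq reads: 5·m + 95·c = 85;  95·m + 3299·c = 3079.
Eliminating c: 3299·(row 1) − 95·(row 2) gives 7470·m = 3299·85 − 95·3079 = -12090, so m = -403/249.
Then c = (3079 − 95·(-403/249))/3299 = 244/249.

m = -1.6185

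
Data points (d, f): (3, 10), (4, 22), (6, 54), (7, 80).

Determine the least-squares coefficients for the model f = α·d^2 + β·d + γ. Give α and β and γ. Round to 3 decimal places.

α = 2.333, β = -6.133, γ = 8.000

Entries of MᵀM: Σd^2·d^2 = 4034, Σd^2·d = 650, Σd^2 = 110, Σd·d = 110, Σd = 20, Σ1 = 4.
Moment sums: Σd^2·f = 6306, Σd·f = 1002, Σf = 166.
MᵀM·[α, β, γ]ᵀ = Mᵀf becomes [[4034, 650, 110]; [650, 110, 20]; [110, 20, 4]]·[α, β, γ]ᵀ = [6306, 1002, 166]ᵀ.
Inverting the 3×3 Gram matrix, [α, β, γ]ᵀ = [7/3, -92/15, 8]ᵀ.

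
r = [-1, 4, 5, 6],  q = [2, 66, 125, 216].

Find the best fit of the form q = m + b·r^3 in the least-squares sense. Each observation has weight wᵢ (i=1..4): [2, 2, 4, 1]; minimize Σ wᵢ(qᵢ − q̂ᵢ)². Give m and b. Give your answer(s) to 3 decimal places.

Setting ∂/∂m … = 0 gives: 9·m + 842·b = 852;  842·m + 117350·b = 117600.
(Σwᵢ·1 = 9, Σwᵢ·r^3 = 842, Σwᵢ·r^3·r^3 = 117350, Σwᵢ·q = 852, Σwᵢ·r^3·q = 117600.)
Eliminating b: 117350·(row 1) − 842·(row 2) gives 347186·m = 117350·852 − 842·117600 = 963000, so m = 481500/173593.
Then b = (117600 − 842·(481500/173593))/117350 = 170508/173593.

m = 2.774, b = 0.982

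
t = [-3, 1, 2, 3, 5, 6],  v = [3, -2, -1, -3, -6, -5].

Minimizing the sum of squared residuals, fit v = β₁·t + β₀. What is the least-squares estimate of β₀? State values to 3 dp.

β₀ = -0.091

Forming AᵀA = [[84, 14]; [14, 6]] and Aᵀv = [-82, -14]ᵀ gives AᵀA·[β₁, β₀]ᵀ = Aᵀv.
det = 84·6 − 14² = 308.
β₁ = ((-82)·6 − 14·(-14))/308 = -74/77; β₀ = (84·(-14) − 14·(-82))/308 = -1/11.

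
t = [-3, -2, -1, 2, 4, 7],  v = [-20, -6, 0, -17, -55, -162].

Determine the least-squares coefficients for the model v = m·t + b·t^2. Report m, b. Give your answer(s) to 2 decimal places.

Normal-equation sums: Σt·t = 83, Σt·t^2 = 379, Σt^2·t^2 = 2771.
For Aᵀv: Σt·v = -1316, Σt^2·v = -9090.
det = 83·2771 − 379² = 86352.
m = ((-1316)·2771 − 379·(-9090))/86352 = -100763/43176; b = (83·(-9090) − 379·(-1316))/86352 = -127853/43176.

m = -2.33, b = -2.96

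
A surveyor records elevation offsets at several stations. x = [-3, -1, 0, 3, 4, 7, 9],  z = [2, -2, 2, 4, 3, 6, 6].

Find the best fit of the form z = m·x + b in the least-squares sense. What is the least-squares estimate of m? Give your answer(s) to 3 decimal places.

From the data, Σx·x = 165, Σx = 19, Σ1 = 7.
Right-hand side: Σx·z = 116, Σz = 21.
Normal equations: [[165, 19]; [19, 7]]·[m, b]ᵀ = [116, 21]ᵀ.
Eliminating b: 7·(row 1) − 19·(row 2) gives 794·m = 7·116 − 19·21 = 413, so m = 413/794.
Then b = (21 − 19·(413/794))/7 = 1261/794.

m = 0.520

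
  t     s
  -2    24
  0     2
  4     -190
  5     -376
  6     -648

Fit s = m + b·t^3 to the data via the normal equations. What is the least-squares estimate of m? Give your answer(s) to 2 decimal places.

m = 1.13

Entries of MᵀM: Σ1 = 5, Σt^3 = 397, Σt^3·t^3 = 66441.
Right-hand side: Σs = -1188, Σt^3·s = -199320.
MᵀM·[m, b]ᵀ = Mᵀs becomes [[5, 397]; [397, 66441]]·[m, b]ᵀ = [-1188, -199320]ᵀ.
det = 5·66441 − 397² = 174596.
m = ((-1188)·66441 − 397·(-199320))/174596 = 49533/43649; b = (5·(-199320) − 397·(-1188))/174596 = -131241/43649.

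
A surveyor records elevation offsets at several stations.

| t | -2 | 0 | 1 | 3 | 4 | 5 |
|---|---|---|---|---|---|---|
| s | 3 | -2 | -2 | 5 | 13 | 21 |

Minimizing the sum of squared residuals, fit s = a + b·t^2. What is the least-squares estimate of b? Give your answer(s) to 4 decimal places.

b = 0.9259

Entries of XᵀX: Σ1 = 6, Σt^2 = 55, Σt^2·t^2 = 979.
For Xᵀs: Σs = 38, Σt^2·s = 788.
det = 6·979 − 55² = 2849.
a = (38·979 − 55·788)/2849 = -558/259; b = (6·788 − 55·38)/2849 = 2638/2849.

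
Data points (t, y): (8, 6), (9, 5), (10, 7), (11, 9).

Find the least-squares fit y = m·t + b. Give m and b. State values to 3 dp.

m = 1.100, b = -3.700

Normal-equation sums: Σt·t = 366, Σt = 38, Σ1 = 4.
Moment sums: Σt·y = 262, Σy = 27.
Δ = 366·4 − 38² = 20.
m = (262·4 − 38·27)/20 = 11/10; b = (366·27 − 38·262)/20 = -37/10.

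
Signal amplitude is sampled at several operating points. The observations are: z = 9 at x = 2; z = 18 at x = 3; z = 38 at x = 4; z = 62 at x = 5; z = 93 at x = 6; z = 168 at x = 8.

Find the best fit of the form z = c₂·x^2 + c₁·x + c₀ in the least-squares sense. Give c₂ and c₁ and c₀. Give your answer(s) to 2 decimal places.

Compute the Gram sums: Σx^2·x^2 = 6370, Σx^2·x = 952, Σx^2 = 154, Σx·x = 154, Σx = 28, Σ1 = 6.
And Σx^2·z = 16456, Σx·z = 2436, Σz = 388.
Normal equations: [[6370, 952, 154]; [952, 154, 28]; [154, 28, 6]]·[c₂, c₁, c₀]ᵀ = [16456, 2436, 388]ᵀ.
Solving the 3×3 system (Gaussian elimination) gives c₂ = 61/21, c₁ = -236/105, c₀ = 3/5.

c₂ = 2.90, c₁ = -2.25, c₀ = 0.60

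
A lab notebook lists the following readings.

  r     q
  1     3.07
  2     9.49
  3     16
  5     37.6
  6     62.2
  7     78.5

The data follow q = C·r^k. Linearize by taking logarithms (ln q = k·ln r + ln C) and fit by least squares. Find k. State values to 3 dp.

Let Y = ln q. Fitting Y = k·ln r + ln C by least squares:
XᵀX = [[11.2747, 7.1389]; [7.1389, 6]], rhs = [26.3340, 18.2650]ᵀ  (here Σln r = 7.1389, Σ(ln r)² = 11.2747, Σln q = 18.2650, Σln r·ln q = 26.3340).
Slope k = (n·Σln r·ln q − Σln r·Σln q)/(n·Σ(ln r)² − (Σln r)²) = (6·26.3340 − 7.1389·18.2650)/16.6845 = 1.65499; ln C = (Σln q − k·Σln r)/n = 1.07503.

k = 1.655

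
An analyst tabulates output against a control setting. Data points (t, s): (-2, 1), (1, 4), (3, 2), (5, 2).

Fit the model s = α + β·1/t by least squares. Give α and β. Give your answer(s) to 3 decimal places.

α = 1.739, β = 1.976

With design matrix X, XᵀX = [[4, 31/30]; [31/30, 1261/900]] and Xᵀs = [9, 137/30]ᵀ.
Δ = 4·(1261/900) − (31/30)² = 1361/300.
α = (9·(1261/900) − (31/30)·(137/30))/(1361/300) = 7102/4083; β = (4·(137/30) − (31/30)·9)/(1361/300) = 2690/1361.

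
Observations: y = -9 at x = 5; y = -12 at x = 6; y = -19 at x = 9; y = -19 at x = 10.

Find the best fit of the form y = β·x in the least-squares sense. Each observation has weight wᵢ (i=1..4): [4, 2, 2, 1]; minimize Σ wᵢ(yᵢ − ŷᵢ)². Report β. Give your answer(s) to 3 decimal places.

Entries of AᵀWA: Σwᵢ·x·x = 434.
Right-hand side: Σwᵢ·x·y = -856.
Normal equations: [[434]]·[β]ᵀ = [-856]ᵀ.
β = (-856)/434 = -1.97235.

β = -1.972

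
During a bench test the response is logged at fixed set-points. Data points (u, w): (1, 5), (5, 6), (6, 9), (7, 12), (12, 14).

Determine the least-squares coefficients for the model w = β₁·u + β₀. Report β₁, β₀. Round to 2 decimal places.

β₁ = 0.89, β₀ = 3.69

Normal-equation sums: Σu·u = 255, Σu = 31, Σ1 = 5.
For Xᵀw: Σu·w = 341, Σw = 46.
Normal equations: [[255, 31]; [31, 5]]·[β₁, β₀]ᵀ = [341, 46]ᵀ.
det = 255·5 − 31² = 314.
β₁ = (341·5 − 31·46)/314 = 279/314; β₀ = (255·46 − 31·341)/314 = 1159/314.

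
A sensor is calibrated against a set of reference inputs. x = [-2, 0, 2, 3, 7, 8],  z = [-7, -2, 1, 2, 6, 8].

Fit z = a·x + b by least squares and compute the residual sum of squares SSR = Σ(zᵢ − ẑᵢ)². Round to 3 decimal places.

SSR = 5.018

From the data, Σx·x = 130, Σx = 18, Σ1 = 6.
Moment sums: Σx·z = 128, Σz = 8.
So MᵀM·[a, b]ᵀ = Mᵀz: [[130, 18]; [18, 6]]·[a, b]ᵀ = [128, 8]ᵀ.
det = 130·6 − 18² = 456.
a = (128·6 − 18·8)/456 = 26/19; b = (130·8 − 18·128)/456 = -158/57.
Residuals: -85/57, 44/57, 59/57, 2/3, -46/57, -10/57; SSR = 286/57.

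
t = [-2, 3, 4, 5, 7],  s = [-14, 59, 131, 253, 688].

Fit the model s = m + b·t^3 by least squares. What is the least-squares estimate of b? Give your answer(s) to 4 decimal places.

Forming XᵀX = [[5, 551]; [551, 138163]] and Xᵀs = [1117, 277698]ᵀ gives XᵀX·[m, b]ᵀ = Xᵀs.
Determinant 5·138163 − 551² = 387214.
m = (1117·138163 − 551·277698)/387214 = 1316473/387214; b = (5·277698 − 551·1117)/387214 = 773023/387214.

b = 1.9964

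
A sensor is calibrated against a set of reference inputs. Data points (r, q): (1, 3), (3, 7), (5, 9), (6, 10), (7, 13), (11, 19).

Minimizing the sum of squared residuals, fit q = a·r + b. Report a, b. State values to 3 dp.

a = 1.571, b = 1.524

The normal system XᵀX·[a, b]ᵀ = Xᵀq is [[241, 33]; [33, 6]]·[a, b]ᵀ = [429, 61]ᵀ.
Δ = 241·6 − 33² = 357.
a = (429·6 − 33·61)/357 = 11/7; b = (241·61 − 33·429)/357 = 32/21.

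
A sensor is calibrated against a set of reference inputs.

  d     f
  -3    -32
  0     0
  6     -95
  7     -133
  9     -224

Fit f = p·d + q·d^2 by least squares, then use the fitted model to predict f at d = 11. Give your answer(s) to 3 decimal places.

f̂ = -338.929

Forming AᵀA = [[175, 1261]; [1261, 10339]] and Aᵀf = [-3421, -28369]ᵀ gives AᵀA·[p, q]ᵀ = Aᵀf.
Determinant 175·10339 − 1261² = 219204.
p = ((-3421)·10339 − 1261·(-28369))/219204 = 67265/36534; q = (175·(-28369) − 1261·(-3421))/219204 = -108449/36534.
At d = 11: f̂ = (67265/36534)·(11) + (-108449/36534)·(121) = -6191207/18267.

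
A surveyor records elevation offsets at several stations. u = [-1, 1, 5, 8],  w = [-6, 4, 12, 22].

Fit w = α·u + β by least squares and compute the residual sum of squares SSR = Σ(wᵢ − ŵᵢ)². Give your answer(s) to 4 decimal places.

Normal-equation sums: Σu·u = 91, Σu = 13, Σ1 = 4.
Right-hand side: Σu·w = 246, Σw = 32.
So XᵀX·[α, β]ᵀ = Xᵀw: [[91, 13]; [13, 4]]·[α, β]ᵀ = [246, 32]ᵀ.
det = 91·4 − 13² = 195.
α = (246·4 − 13·32)/195 = 568/195; β = (91·32 − 13·246)/195 = -22/15.
Residuals: -316/195, 166/65, -214/195, 32/195; SSR = 2024/195.

SSR = 10.3795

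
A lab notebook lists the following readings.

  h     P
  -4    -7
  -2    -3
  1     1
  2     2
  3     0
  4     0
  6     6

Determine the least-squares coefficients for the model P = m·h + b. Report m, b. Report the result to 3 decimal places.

m = 1.066, b = -1.665

From the data, Σh·h = 86, Σh = 10, Σ1 = 7.
For MᵀP: Σh·P = 75, ΣP = -1.
det = 86·7 − 10² = 502.
m = (75·7 − 10·(-1))/502 = 535/502; b = (86·(-1) − 10·75)/502 = -418/251.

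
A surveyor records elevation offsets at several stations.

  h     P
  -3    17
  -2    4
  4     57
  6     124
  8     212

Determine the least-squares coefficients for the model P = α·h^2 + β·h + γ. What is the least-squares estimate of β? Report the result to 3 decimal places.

β = 2.850

From the data, Σh^2·h^2 = 5745, Σh^2·h = 757, Σh^2 = 129, Σh·h = 129, Σh = 13, Σ1 = 5.
For XᵀP: Σh^2·P = 19113, Σh·P = 2609, ΣP = 414.
Normal equations: [[5745, 757, 129]; [757, 129, 13]; [129, 13, 5]]·[α, β, γ]ᵀ = [19113, 2609, 414]ᵀ.
Solving the 3×3 system (Gaussian elimination) gives α = 1439/481, β = 93213/32708, γ = -58713/32708.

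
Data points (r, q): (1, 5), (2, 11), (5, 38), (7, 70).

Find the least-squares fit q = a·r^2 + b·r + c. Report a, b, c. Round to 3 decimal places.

From the data, Σr^2·r^2 = 3043, Σr^2·r = 477, Σr^2 = 79, Σr·r = 79, Σr = 15, Σ1 = 4.
Moment sums: Σr^2·q = 4429, Σr·q = 707, Σq = 124.
Solving the 3×3 system (Gaussian elimination) gives a = 869/708, b = 209/236, c = 1217/354.

a = 1.227, b = 0.886, c = 3.438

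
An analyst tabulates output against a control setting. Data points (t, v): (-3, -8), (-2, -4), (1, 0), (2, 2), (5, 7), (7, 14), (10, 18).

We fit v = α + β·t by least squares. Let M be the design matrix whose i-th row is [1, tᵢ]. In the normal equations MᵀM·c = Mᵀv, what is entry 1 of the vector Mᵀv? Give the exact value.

29

Entry 1 ↔ basis 1, so (Mᵀv)_{1} = Σᵢ vᵢ = (1)·(-8) + (1)·(-4) + (1)·(0) + (1)·(2) + (1)·(7) + (1)·(14) + (1)·(18) = 29.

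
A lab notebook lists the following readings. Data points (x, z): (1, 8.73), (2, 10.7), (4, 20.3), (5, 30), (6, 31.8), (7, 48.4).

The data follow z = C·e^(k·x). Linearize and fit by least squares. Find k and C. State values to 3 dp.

k = 0.286, C = 6.404

Let Y = ln z. Fitting Y = k·x + ln C by least squares:
Σx = 25.0000, Σ(x)² = 131.0000, Σln z = 18.2878, Σx·ln z = 83.8690.
Equations: 131.0000·k + 25.0000·ln C = 83.8690;  25.0000·k + 6·ln C = 18.2878.
Slope k = (n·Σx·ln z − Σx·Σln z)/(n·Σ(x)² − (Σx)²) = (6·83.8690 − 25.0000·18.2878)/161.0000 = 0.28583; ln C = (Σln z − k·Σx)/n = 1.85699, so C = exp(1.85699) = 6.40443.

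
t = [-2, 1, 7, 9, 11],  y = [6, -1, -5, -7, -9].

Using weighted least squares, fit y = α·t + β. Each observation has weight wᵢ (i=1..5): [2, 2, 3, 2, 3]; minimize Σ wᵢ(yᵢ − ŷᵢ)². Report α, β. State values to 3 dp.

XᵀWX·[α, β]ᵀ = XᵀWy reads: 682·α + 70·β = -554;  70·α + 12·β = -46.
Determinant 682·12 − 70² = 3284.
α = ((-554)·12 − 70·(-46))/3284 = -857/821; β = (682·(-46) − 70·(-554))/3284 = 1852/821.

α = -1.044, β = 2.256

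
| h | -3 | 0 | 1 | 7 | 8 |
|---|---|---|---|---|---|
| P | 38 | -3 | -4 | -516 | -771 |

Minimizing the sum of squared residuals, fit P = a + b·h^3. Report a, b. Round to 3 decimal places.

Setting ∂/∂a … = 0 gives: 5·a + 829·b = -1256;  829·a + 380523·b = -572770.
(Σ1 = 5, Σh^3 = 829, Σh^3·h^3 = 380523, ΣP = -1256, Σh^3·P = -572770.)
Δ = 5·380523 − 829² = 1215374.
a = ((-1256)·380523 − 829·(-572770))/1215374 = -1555279/607687; b = (5·(-572770) − 829·(-1256))/1215374 = -911313/607687.

a = -2.559, b = -1.500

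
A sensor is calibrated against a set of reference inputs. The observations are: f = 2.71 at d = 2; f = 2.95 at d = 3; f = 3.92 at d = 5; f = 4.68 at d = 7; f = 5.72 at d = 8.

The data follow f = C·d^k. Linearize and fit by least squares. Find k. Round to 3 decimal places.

Taking logs, ln f = k·ln d + ln C, so regress ln f on ln d.
Over the data: Σln d = 7.4265, Σ(ln d)² = 12.3883, Σln f = 6.7321, Σln d·ln f = 10.7078.
Normal system: [[12.3883, 7.4265]; [7.4265, 5]]·[k, ln C]ᵀ = [10.7078, 6.7321]ᵀ.
Δ = 12.3883·5 − (7.4265)² = 6.7880; k = (10.7078·5 − 7.4265·6.7321)/6.7880 = 0.52186, ln C = (12.3883·6.7321 − 7.4265·10.7078)/6.7880 = 0.57130.

k = 0.522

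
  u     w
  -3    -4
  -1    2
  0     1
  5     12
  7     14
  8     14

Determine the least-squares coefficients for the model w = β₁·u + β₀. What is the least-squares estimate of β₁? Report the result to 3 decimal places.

Setting ∂/∂β₁ … = 0 gives: 148·β₁ + 16·β₀ = 280;  16·β₁ + 6·β₀ = 39.
(Σu·u = 148, Σu = 16, Σ1 = 6, Σu·w = 280, Σw = 39.)
Eliminating β₀: 6·(row 1) − 16·(row 2) gives 632·β₁ = 6·280 − 16·39 = 1056, so β₁ = 132/79.
Then β₀ = (39 − 16·(132/79))/6 = 323/158.

β₁ = 1.671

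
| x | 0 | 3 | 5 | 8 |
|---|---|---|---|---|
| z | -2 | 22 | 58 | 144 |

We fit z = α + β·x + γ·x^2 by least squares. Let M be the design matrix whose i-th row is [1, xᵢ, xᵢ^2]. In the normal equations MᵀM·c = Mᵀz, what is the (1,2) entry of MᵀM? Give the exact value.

16

Row 1 ↔ basis 1, column 2 ↔ basis x, so (MᵀM)_{1,2} = Σᵢ x = (1)·(0) + (1)·(3) + (1)·(5) + (1)·(8) = 16.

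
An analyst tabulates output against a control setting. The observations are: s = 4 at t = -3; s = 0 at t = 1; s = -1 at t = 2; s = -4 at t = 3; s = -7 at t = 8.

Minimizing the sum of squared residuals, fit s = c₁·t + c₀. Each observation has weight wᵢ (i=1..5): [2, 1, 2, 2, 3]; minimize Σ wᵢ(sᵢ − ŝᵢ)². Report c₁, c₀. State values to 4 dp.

c₁ = -1.0026, c₀ = 0.6076

Normal-equation sums: Σwᵢ·t·t = 237, Σwᵢ·t = 29, Σwᵢ·1 = 10.
And Σwᵢ·t·s = -220, Σwᵢ·s = -23.
XᵀWX·[c₁, c₀]ᵀ = XᵀWs becomes [[237, 29]; [29, 10]]·[c₁, c₀]ᵀ = [-220, -23]ᵀ.
Determinant 237·10 − 29² = 1529.
c₁ = ((-220)·10 − 29·(-23))/1529 = -1533/1529; c₀ = (237·(-23) − 29·(-220))/1529 = 929/1529.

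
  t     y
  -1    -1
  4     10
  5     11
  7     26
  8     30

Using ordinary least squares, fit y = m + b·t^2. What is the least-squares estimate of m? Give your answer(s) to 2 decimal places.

m = -0.12

The normal equations are: 5·m + 155·b = 76;  155·m + 7379·b = 3628.
det = 5·7379 − 155² = 12870.
m = (76·7379 − 155·3628)/12870 = -256/2145; b = (5·3628 − 155·76)/12870 = 212/429.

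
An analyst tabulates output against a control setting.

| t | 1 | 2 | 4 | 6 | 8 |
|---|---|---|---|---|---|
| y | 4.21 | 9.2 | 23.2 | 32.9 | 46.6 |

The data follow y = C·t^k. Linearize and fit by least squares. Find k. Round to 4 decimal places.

Let Y = ln y. Fitting Y = k·ln t + ln C by least squares:
Sums: Σln t = 5.9506, Σ(ln t)² = 9.9367, Σln y = 14.1359, Σln t·ln y = 20.1448.
Normal system: [[9.9367, 5.9506]; [5.9506, 5]]·[k, ln C]ᵀ = [20.1448, 14.1359]ᵀ.
Solving (det = 14.2736): k = 1.16343, ln C = 1.44254.

k = 1.1634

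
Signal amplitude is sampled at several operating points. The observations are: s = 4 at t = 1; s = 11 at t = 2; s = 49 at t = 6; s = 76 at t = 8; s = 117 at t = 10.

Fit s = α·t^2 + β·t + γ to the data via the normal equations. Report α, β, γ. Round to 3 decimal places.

Entries of AᵀA: Σt^2·t^2 = 15409, Σt^2·t = 1737, Σt^2 = 205, Σt·t = 205, Σt = 27, Σ1 = 5.
And Σt^2·s = 18376, Σt·s = 2098, Σs = 257.
So AᵀA·[α, β, γ]ᵀ = Aᵀs: [[15409, 1737, 205]; [1737, 205, 27]; [205, 27, 5]]·[α, β, γ]ᵀ = [18376, 2098, 257]ᵀ.
Row-reducing yields α = 41607/44342, β = 89177/44342, γ = 45868/22171.

α = 0.938, β = 2.011, γ = 2.069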